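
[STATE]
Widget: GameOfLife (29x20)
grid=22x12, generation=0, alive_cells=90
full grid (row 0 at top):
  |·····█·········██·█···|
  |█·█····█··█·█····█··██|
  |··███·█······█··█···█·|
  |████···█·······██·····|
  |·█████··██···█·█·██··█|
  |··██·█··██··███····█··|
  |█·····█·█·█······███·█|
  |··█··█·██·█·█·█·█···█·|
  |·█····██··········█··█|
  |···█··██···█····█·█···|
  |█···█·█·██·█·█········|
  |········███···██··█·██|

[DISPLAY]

Gen: 0                       
·····█·········██·█···       
█·█····█··█·█····█··██       
··███·█······█··█···█·       
████···█·······██·····       
·█████··██···█·█·██··█       
··██·█··██··███····█··       
█·····█·█·█······███·█       
··█··█·██·█·█·█·█···█·       
·█····██··········█··█       
···█··██···█····█·█···       
█···█·█·██·█·█········       
········███···██··█·██       
                             
                             
                             
                             
                             
                             
                             


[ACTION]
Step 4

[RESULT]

Gen: 4                       
···█████·······██████·       
··█····█······█·······       
█··███·█··············       
██··█·········██···█··       
█·█·········████████··       
███········██·███·····       
██··········█·██·█··█·       
·············█·█··█·█·       
······█········█·█····       
······██··█····███····       
·····█····█·█··███····       
·······██·███·········       
                             
                             
                             
                             
                             
                             
                             


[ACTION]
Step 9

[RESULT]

Gen: 13                      
·██·██···██···········       
·██·█··█··██······█···       
····█··██·█······█····       
···██·█··█·········█··       
···██·███·····██···███       
··············███···██       
··········███·········       
···········██···█·█···       
···········█·█··███···       
············██···██···       
·····███···██······██·       
··············█··████·       
                             
                             
                             
                             
                             
                             
                             


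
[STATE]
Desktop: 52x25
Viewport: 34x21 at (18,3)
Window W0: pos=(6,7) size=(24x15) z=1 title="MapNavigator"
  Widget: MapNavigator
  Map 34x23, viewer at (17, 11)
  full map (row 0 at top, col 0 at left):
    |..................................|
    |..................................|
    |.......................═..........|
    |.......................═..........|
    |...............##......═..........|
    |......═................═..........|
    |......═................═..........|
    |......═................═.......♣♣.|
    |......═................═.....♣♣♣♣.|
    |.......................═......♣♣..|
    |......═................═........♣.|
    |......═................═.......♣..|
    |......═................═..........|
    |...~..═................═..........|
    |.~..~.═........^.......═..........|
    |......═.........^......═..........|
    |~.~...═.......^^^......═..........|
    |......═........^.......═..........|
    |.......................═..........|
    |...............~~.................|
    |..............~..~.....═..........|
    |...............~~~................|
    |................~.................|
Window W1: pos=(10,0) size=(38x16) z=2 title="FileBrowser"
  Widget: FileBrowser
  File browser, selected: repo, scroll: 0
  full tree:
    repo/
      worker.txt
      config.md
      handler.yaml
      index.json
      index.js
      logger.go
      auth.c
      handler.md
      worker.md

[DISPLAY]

epo/                         ┃    
ker.txt                      ┃    
fig.md                       ┃    
dler.yaml                    ┃    
ex.json                      ┃    
ex.js                        ┃    
ger.go                       ┃    
h.c                          ┃    
dler.md                      ┃    
ker.md                       ┃    
                             ┃    
                             ┃    
━━━━━━━━━━━━━━━━━━━━━━━━━━━━━┛    
......═....┃                      
......═....┃                      
......═....┃                      
......═....┃                      
......═....┃                      
━━━━━━━━━━━┛                      
                                  
                                  


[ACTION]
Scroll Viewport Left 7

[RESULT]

> [-] repo/                       
    worker.txt                    
    config.md                     
    handler.yaml                  
    index.json                    
    index.js                      
    logger.go                     
    auth.c                        
    handler.md                    
    worker.md                     
                                  
                                  
━━━━━━━━━━━━━━━━━━━━━━━━━━━━━━━━━━
.............═....┃               
.............═....┃               
.....^.......═....┃               
......^......═....┃               
....^^^......═....┃               
━━━━━━━━━━━━━━━━━━┛               
                                  
                                  


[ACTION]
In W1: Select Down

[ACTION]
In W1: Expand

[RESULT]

  [-] repo/                       
  > worker.txt                    
    config.md                     
    handler.yaml                  
    index.json                    
    index.js                      
    logger.go                     
    auth.c                        
    handler.md                    
    worker.md                     
                                  
                                  
━━━━━━━━━━━━━━━━━━━━━━━━━━━━━━━━━━
.............═....┃               
.............═....┃               
.....^.......═....┃               
......^......═....┃               
....^^^......═....┃               
━━━━━━━━━━━━━━━━━━┛               
                                  
                                  


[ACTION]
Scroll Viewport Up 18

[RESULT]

━━━━━━━━━━━━━━━━━━━━━━━━━━━━━━━━━━
 FileBrowser                      
──────────────────────────────────
  [-] repo/                       
  > worker.txt                    
    config.md                     
    handler.yaml                  
    index.json                    
    index.js                      
    logger.go                     
    auth.c                        
    handler.md                    
    worker.md                     
                                  
                                  
━━━━━━━━━━━━━━━━━━━━━━━━━━━━━━━━━━
.............═....┃               
.............═....┃               
.....^.......═....┃               
......^......═....┃               
....^^^......═....┃               


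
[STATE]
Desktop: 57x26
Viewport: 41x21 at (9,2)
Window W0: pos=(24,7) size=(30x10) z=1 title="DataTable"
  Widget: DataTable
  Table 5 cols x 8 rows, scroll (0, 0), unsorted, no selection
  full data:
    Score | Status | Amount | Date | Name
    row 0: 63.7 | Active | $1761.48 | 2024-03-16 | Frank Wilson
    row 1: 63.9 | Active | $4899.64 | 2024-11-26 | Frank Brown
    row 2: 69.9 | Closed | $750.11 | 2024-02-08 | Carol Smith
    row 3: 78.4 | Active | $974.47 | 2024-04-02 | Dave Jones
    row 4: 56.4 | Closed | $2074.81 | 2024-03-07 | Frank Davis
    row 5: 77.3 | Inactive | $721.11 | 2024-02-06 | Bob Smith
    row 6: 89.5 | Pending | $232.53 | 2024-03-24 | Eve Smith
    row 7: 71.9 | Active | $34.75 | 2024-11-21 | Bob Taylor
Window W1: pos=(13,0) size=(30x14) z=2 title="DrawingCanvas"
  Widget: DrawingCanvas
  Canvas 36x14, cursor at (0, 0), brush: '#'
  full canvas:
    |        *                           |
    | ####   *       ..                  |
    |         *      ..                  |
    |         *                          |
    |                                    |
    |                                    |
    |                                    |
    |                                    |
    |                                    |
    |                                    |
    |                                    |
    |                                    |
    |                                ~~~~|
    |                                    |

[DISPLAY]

    ┠────────────────────────────┨       
    ┃+       *                   ┃       
    ┃ ####   *       ..          ┃       
    ┃         *      ..          ┃       
    ┃         *                  ┃       
    ┃                            ┃━━━━━━━
    ┃                            ┃       
    ┃                            ┃───────
    ┃                            ┃unt  │D
    ┃                            ┃─────┼─
    ┃                            ┃61.48│2
    ┗━━━━━━━━━━━━━━━━━━━━━━━━━━━━┛99.64│2
               ┃69.9 │Closed  │$750.11 │2
               ┃78.4 │Active  │$974.47 │2
               ┗━━━━━━━━━━━━━━━━━━━━━━━━━
                                         
                                         
                                         
                                         
                                         
                                         


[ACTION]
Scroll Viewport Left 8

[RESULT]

            ┠────────────────────────────
            ┃+       *                   
            ┃ ####   *       ..          
            ┃         *      ..          
            ┃         *                  
            ┃                            
            ┃                            
            ┃                            
            ┃                            
            ┃                            
            ┃                            
            ┗━━━━━━━━━━━━━━━━━━━━━━━━━━━━
                       ┃69.9 │Closed  │$7
                       ┃78.4 │Active  │$9
                       ┗━━━━━━━━━━━━━━━━━
                                         
                                         
                                         
                                         
                                         
                                         


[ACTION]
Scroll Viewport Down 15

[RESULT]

            ┃         *      ..          
            ┃         *                  
            ┃                            
            ┃                            
            ┃                            
            ┃                            
            ┃                            
            ┃                            
            ┗━━━━━━━━━━━━━━━━━━━━━━━━━━━━
                       ┃69.9 │Closed  │$7
                       ┃78.4 │Active  │$9
                       ┗━━━━━━━━━━━━━━━━━
                                         
                                         
                                         
                                         
                                         
                                         
                                         
                                         
                                         


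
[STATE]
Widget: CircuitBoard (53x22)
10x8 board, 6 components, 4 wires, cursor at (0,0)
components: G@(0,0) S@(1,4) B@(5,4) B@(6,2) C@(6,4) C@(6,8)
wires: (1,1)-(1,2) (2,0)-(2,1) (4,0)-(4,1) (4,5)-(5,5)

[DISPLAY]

   0 1 2 3 4 5 6 7 8 9                               
0  [G]                                               
                                                     
1       · ─ ·       S                                
                                                     
2   · ─ ·                                            
                                                     
3                                                    
                                                     
4   · ─ ·               ·                            
                        │                            
5                   B   ·                            
                                                     
6           B       C               C                
                                                     
7                                                    
Cursor: (0,0)                                        
                                                     
                                                     
                                                     
                                                     
                                                     


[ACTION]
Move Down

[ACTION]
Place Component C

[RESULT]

   0 1 2 3 4 5 6 7 8 9                               
0   G                                                
                                                     
1  [C]  · ─ ·       S                                
                                                     
2   · ─ ·                                            
                                                     
3                                                    
                                                     
4   · ─ ·               ·                            
                        │                            
5                   B   ·                            
                                                     
6           B       C               C                
                                                     
7                                                    
Cursor: (1,0)                                        
                                                     
                                                     
                                                     
                                                     
                                                     


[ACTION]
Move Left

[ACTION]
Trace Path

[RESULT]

   0 1 2 3 4 5 6 7 8 9                               
0   G                                                
                                                     
1  [C]  · ─ ·       S                                
                                                     
2   · ─ ·                                            
                                                     
3                                                    
                                                     
4   · ─ ·               ·                            
                        │                            
5                   B   ·                            
                                                     
6           B       C               C                
                                                     
7                                                    
Cursor: (1,0)  Trace: C (1 nodes)                    
                                                     
                                                     
                                                     
                                                     
                                                     


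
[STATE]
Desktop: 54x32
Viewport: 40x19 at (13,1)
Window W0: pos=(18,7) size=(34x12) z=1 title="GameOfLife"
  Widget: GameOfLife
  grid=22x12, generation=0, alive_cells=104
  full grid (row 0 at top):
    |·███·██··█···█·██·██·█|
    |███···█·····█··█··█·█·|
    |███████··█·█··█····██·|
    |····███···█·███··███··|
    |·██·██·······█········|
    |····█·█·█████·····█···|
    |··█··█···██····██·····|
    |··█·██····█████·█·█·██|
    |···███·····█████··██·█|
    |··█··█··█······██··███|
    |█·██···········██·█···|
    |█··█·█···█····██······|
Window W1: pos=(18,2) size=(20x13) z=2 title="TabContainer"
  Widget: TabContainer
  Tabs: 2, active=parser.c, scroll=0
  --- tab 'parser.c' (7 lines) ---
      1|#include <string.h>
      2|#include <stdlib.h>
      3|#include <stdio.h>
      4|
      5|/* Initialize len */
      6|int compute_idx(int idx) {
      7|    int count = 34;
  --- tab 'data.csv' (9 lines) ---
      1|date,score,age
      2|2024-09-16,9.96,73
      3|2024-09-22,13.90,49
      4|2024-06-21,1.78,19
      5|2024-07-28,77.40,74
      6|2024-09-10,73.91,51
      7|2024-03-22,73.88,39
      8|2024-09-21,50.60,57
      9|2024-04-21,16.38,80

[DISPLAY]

                                        
     ┏━━━━━━━━━━━━━━━━━━┓               
     ┃ TabContainer     ┃               
     ┠──────────────────┨               
     ┃[parser.c]│ data.c┃               
     ┃──────────────────┃               
     ┃#include <string.h┃━━━━━━━━━━━━━┓ 
     ┃#include <stdlib.h┃             ┃ 
     ┃#include <stdio.h>┃─────────────┨ 
     ┃                  ┃             ┃ 
     ┃/* Initialize len ┃██·          ┃ 
     ┃int compute_idx(in┃█··          ┃ 
     ┃    int count = 34┃···          ┃ 
     ┗━━━━━━━━━━━━━━━━━━┛···          ┃ 
     ┃··█··█···██····██·····          ┃ 
     ┃··█·██····█████·█·█·██          ┃ 
     ┃···███·····█████··██·█          ┃ 
     ┗━━━━━━━━━━━━━━━━━━━━━━━━━━━━━━━━┛ 
                                        


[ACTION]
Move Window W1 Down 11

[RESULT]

                                        
                                        
                                        
                                        
                                        
                                        
     ┏━━━━━━━━━━━━━━━━━━━━━━━━━━━━━━━━┓ 
     ┃ GameOfLife                     ┃ 
     ┠────────────────────────────────┨ 
     ┃Gen: 0                          ┃ 
     ┃███████··█·█··█····██·          ┃ 
     ┃····███···█·███··███··          ┃ 
     ┏━━━━━━━━━━━━━━━━━━┓···          ┃ 
     ┃ TabContainer     ┃···          ┃ 
     ┠──────────────────┨···          ┃ 
     ┃[parser.c]│ data.c┃·██          ┃ 
     ┃──────────────────┃█·█          ┃ 
     ┃#include <string.h┃━━━━━━━━━━━━━┛ 
     ┃#include <stdlib.h┃               


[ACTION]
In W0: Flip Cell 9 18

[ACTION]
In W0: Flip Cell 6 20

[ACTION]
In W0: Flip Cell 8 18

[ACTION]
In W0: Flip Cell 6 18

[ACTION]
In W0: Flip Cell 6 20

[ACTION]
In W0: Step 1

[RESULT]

                                        
                                        
                                        
                                        
                                        
                                        
     ┏━━━━━━━━━━━━━━━━━━━━━━━━━━━━━━━━┓ 
     ┃ GameOfLife                     ┃ 
     ┠────────────────────────────────┨ 
     ┃Gen: 1                          ┃ 
     ┃█······█··██··██·█··█·          ┃ 
     ┃█·········███·█···███·          ┃ 
     ┏━━━━━━━━━━━━━━━━━━┓█··          ┃ 
     ┃ TabContainer     ┃···          ┃ 
     ┠──────────────────┨···          ┃ 
     ┃[parser.c]│ data.c┃·██          ┃ 
     ┃──────────────────┃···          ┃ 
     ┃#include <string.h┃━━━━━━━━━━━━━┛ 
     ┃#include <stdlib.h┃               


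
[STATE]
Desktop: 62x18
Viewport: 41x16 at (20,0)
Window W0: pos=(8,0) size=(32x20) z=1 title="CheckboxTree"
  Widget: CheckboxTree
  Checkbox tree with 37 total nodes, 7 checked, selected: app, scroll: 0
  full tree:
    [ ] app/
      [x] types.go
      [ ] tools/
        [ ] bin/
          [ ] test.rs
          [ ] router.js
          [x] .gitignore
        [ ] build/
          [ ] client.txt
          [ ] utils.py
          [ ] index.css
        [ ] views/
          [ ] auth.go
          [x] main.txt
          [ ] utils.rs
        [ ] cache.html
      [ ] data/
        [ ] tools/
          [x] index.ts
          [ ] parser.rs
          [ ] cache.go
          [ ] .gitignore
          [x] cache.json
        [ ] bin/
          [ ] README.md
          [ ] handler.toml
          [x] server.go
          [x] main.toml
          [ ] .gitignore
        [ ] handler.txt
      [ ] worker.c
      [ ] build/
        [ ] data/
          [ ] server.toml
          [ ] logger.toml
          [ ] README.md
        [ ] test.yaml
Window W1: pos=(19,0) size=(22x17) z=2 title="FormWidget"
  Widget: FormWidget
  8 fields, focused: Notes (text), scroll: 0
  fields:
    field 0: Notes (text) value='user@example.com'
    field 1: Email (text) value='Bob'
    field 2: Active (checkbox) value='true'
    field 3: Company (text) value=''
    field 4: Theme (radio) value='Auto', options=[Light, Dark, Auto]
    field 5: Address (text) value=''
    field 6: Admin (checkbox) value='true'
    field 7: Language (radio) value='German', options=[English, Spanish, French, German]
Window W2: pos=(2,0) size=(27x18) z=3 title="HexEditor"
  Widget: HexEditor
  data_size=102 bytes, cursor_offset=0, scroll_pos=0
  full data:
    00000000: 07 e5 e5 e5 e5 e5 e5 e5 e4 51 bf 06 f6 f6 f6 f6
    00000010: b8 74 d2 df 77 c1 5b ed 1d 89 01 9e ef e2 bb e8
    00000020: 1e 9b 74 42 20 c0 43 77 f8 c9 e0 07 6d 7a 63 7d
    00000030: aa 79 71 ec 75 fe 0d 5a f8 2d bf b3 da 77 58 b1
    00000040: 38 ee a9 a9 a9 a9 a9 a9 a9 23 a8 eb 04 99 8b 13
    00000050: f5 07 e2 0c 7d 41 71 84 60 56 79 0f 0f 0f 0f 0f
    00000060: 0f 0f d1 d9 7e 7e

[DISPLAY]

━━━━━━━━┓━━━━━━━━━━━┓                    
        ┃et         ┃                    
────────┨───────────┨                    
5 e5 e5 ┃     [user]┃                    
2 df 77 ┃     [Bob ]┃                    
4 42 20 ┃     [x]   ┃                    
1 ec 75 ┃:    [    ]┃                    
9 a9 a9 ┃     ( ) Li┃                    
2 0c 7d ┃:    [    ]┃                    
1 d9 7e ┃     [x]   ┃                    
        ┃e:   ( ) En┃                    
        ┃           ┃                    
        ┃           ┃                    
        ┃           ┃                    
        ┃           ┃                    
        ┃           ┃                    


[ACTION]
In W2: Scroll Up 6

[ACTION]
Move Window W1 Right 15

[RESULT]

━━━━━━━━┓━━━━━┏━━━━━━━━━━━━━━━━━━━━┓     
        ┃     ┃ FormWidget         ┃     
────────┨─────┠────────────────────┨     
5 e5 e5 ┃     ┃> Notes:      [user]┃     
2 df 77 ┃     ┃  Email:      [Bob ]┃     
4 42 20 ┃     ┃  Active:     [x]   ┃     
1 ec 75 ┃     ┃  Company:    [    ]┃     
9 a9 a9 ┃     ┃  Theme:      ( ) Li┃     
2 0c 7d ┃     ┃  Address:    [    ]┃     
1 d9 7e ┃e    ┃  Admin:      [x]   ┃     
        ┃     ┃  Language:   ( ) En┃     
        ┃t    ┃                    ┃     
        ┃     ┃                    ┃     
        ┃     ┃                    ┃     
        ┃     ┃                    ┃     
        ┃     ┃                    ┃     


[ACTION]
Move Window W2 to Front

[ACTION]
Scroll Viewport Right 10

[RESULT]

━━━━━━━┓━━━━━┏━━━━━━━━━━━━━━━━━━━━┓      
       ┃     ┃ FormWidget         ┃      
───────┨─────┠────────────────────┨      
 e5 e5 ┃     ┃> Notes:      [user]┃      
 df 77 ┃     ┃  Email:      [Bob ]┃      
 42 20 ┃     ┃  Active:     [x]   ┃      
 ec 75 ┃     ┃  Company:    [    ]┃      
 a9 a9 ┃     ┃  Theme:      ( ) Li┃      
 0c 7d ┃     ┃  Address:    [    ]┃      
 d9 7e ┃e    ┃  Admin:      [x]   ┃      
       ┃     ┃  Language:   ( ) En┃      
       ┃t    ┃                    ┃      
       ┃     ┃                    ┃      
       ┃     ┃                    ┃      
       ┃     ┃                    ┃      
       ┃     ┃                    ┃      


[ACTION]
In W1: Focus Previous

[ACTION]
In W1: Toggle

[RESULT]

━━━━━━━┓━━━━━┏━━━━━━━━━━━━━━━━━━━━┓      
       ┃     ┃ FormWidget         ┃      
───────┨─────┠────────────────────┨      
 e5 e5 ┃     ┃  Notes:      [user]┃      
 df 77 ┃     ┃  Email:      [Bob ]┃      
 42 20 ┃     ┃  Active:     [x]   ┃      
 ec 75 ┃     ┃  Company:    [    ]┃      
 a9 a9 ┃     ┃  Theme:      ( ) Li┃      
 0c 7d ┃     ┃  Address:    [    ]┃      
 d9 7e ┃e    ┃  Admin:      [x]   ┃      
       ┃     ┃> Language:   ( ) En┃      
       ┃t    ┃                    ┃      
       ┃     ┃                    ┃      
       ┃     ┃                    ┃      
       ┃     ┃                    ┃      
       ┃     ┃                    ┃      


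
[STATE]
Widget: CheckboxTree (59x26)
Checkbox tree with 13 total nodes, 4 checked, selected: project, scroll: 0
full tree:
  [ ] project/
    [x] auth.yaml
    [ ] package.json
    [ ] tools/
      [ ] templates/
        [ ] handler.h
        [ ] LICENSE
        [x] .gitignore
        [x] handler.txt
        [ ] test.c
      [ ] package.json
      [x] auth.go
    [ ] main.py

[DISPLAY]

>[-] project/                                              
   [x] auth.yaml                                           
   [ ] package.json                                        
   [-] tools/                                              
     [-] templates/                                        
       [ ] handler.h                                       
       [ ] LICENSE                                         
       [x] .gitignore                                      
       [x] handler.txt                                     
       [ ] test.c                                          
     [ ] package.json                                      
     [x] auth.go                                           
   [ ] main.py                                             
                                                           
                                                           
                                                           
                                                           
                                                           
                                                           
                                                           
                                                           
                                                           
                                                           
                                                           
                                                           
                                                           


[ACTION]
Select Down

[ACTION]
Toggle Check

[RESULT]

 [-] project/                                              
>  [ ] auth.yaml                                           
   [ ] package.json                                        
   [-] tools/                                              
     [-] templates/                                        
       [ ] handler.h                                       
       [ ] LICENSE                                         
       [x] .gitignore                                      
       [x] handler.txt                                     
       [ ] test.c                                          
     [ ] package.json                                      
     [x] auth.go                                           
   [ ] main.py                                             
                                                           
                                                           
                                                           
                                                           
                                                           
                                                           
                                                           
                                                           
                                                           
                                                           
                                                           
                                                           
                                                           


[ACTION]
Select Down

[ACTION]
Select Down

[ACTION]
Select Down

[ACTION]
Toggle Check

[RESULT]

 [-] project/                                              
   [ ] auth.yaml                                           
   [ ] package.json                                        
   [-] tools/                                              
>    [x] templates/                                        
       [x] handler.h                                       
       [x] LICENSE                                         
       [x] .gitignore                                      
       [x] handler.txt                                     
       [x] test.c                                          
     [ ] package.json                                      
     [x] auth.go                                           
   [ ] main.py                                             
                                                           
                                                           
                                                           
                                                           
                                                           
                                                           
                                                           
                                                           
                                                           
                                                           
                                                           
                                                           
                                                           


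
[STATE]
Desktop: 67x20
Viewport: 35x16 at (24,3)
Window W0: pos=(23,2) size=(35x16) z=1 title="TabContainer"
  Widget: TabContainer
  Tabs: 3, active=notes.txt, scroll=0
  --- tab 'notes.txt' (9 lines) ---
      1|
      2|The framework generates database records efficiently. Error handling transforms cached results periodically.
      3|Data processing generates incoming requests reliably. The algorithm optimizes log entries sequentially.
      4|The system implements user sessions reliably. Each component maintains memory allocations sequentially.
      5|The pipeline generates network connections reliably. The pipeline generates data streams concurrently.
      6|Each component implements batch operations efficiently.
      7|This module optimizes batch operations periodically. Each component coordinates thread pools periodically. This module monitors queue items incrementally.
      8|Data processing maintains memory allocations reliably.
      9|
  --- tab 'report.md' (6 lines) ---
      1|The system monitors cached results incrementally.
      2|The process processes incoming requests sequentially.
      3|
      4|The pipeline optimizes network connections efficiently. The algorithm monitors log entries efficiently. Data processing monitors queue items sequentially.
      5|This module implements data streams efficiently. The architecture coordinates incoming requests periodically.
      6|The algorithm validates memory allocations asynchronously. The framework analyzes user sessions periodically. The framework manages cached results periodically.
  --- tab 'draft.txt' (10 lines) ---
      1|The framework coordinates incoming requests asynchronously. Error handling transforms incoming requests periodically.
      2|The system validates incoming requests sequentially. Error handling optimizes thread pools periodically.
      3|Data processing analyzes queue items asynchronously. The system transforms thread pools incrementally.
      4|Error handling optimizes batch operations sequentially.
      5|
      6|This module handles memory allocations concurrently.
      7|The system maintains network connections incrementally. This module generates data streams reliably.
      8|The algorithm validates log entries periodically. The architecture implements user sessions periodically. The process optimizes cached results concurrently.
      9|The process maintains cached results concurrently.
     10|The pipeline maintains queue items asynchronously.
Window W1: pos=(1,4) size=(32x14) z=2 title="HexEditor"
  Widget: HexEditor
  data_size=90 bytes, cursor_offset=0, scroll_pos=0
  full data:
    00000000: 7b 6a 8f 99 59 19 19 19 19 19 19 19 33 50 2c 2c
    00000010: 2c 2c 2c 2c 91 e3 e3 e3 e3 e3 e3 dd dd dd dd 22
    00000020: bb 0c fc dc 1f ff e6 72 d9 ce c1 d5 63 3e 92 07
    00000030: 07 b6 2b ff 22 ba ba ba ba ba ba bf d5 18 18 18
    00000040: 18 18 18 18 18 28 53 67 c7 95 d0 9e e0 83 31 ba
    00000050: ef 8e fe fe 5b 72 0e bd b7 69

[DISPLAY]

 TabContainer                    ┃ 
━━━━━━━━┓────────────────────────┨ 
        ┃t]│ report.md │ draft.tx┃ 
────────┨────────────────────────┃ 
59 19 19┃                        ┃ 
91 e3 e3┃work generates database ┃ 
1f ff e6┃essing generates incomin┃ 
22 ba ba┃m implements user sessio┃ 
18 28 53┃ine generates network co┃ 
5b 72 0e┃onent implements batch o┃ 
        ┃le optimizes batch opera┃ 
        ┃essing maintains memory ┃ 
        ┃                        ┃ 
        ┃                        ┃ 
━━━━━━━━┛━━━━━━━━━━━━━━━━━━━━━━━━┛ 
                                   


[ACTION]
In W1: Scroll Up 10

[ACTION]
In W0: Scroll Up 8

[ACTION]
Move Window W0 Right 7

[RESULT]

      ┃ TabContainer               
━━━━━━━━┓──────────────────────────
        ┃otes.txt]│ report.md │ dra
────────┨──────────────────────────
59 19 19┃                          
91 e3 e3┃e framework generates data
1f ff e6┃ta processing generates in
22 ba ba┃e system implements user s
18 28 53┃e pipeline generates netwo
5b 72 0e┃ch component implements ba
        ┃is module optimizes batch 
        ┃ta processing maintains me
        ┃                          
        ┃                          
━━━━━━━━┛━━━━━━━━━━━━━━━━━━━━━━━━━━
                                   


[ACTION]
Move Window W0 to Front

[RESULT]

      ┃ TabContainer               
━━━━━━┠────────────────────────────
      ┃[notes.txt]│ report.md │ dra
──────┃────────────────────────────
59 19 ┃                            
91 e3 ┃The framework generates data
1f ff ┃Data processing generates in
22 ba ┃The system implements user s
18 28 ┃The pipeline generates netwo
5b 72 ┃Each component implements ba
      ┃This module optimizes batch 
      ┃Data processing maintains me
      ┃                            
      ┃                            
━━━━━━┗━━━━━━━━━━━━━━━━━━━━━━━━━━━━
                                   


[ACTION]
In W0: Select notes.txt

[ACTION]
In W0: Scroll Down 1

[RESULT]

      ┃ TabContainer               
━━━━━━┠────────────────────────────
      ┃[notes.txt]│ report.md │ dra
──────┃────────────────────────────
59 19 ┃The framework generates data
91 e3 ┃Data processing generates in
1f ff ┃The system implements user s
22 ba ┃The pipeline generates netwo
18 28 ┃Each component implements ba
5b 72 ┃This module optimizes batch 
      ┃Data processing maintains me
      ┃                            
      ┃                            
      ┃                            
━━━━━━┗━━━━━━━━━━━━━━━━━━━━━━━━━━━━
                                   


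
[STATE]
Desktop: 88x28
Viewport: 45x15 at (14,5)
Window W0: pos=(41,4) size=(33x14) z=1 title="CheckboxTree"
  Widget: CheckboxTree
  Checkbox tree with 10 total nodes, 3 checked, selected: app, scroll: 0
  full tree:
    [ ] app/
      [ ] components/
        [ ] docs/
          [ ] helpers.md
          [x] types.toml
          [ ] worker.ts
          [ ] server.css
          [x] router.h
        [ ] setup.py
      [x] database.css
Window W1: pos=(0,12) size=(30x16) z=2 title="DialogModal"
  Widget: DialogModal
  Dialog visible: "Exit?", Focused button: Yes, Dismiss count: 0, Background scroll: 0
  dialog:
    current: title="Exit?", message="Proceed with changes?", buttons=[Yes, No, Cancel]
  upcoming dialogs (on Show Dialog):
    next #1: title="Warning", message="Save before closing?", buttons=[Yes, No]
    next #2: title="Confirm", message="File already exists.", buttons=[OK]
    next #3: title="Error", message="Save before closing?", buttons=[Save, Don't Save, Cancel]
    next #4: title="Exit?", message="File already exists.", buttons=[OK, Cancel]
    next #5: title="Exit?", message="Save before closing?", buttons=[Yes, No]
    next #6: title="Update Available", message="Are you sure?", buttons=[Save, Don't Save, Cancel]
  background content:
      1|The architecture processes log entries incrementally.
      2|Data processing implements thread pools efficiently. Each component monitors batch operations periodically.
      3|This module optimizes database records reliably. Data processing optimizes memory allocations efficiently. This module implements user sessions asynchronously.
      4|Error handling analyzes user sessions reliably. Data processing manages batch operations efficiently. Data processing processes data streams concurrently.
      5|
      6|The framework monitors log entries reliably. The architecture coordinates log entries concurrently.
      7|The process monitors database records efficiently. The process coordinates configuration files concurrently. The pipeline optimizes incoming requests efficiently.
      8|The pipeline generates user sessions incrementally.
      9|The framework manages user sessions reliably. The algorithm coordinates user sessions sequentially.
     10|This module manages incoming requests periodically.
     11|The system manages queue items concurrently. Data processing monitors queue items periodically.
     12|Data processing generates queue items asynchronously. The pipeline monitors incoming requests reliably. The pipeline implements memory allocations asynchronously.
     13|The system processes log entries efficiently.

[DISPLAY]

                           ┃ CheckboxTree    
                           ┠─────────────────
                           ┃>[-] app/        
                           ┃   [-] components
                           ┃     [-] docs/   
                           ┃       [ ] helper
                           ┃       [x] types.
━━━━━━━━━━━━━━━┓           ┃       [ ] worker
               ┃           ┃       [ ] server
───────────────┨           ┃       [x] router
ure processes l┃           ┃     [ ] setup.py
ng implements t┃           ┃   [x] database.c
ptimizes databa┃           ┗━━━━━━━━━━━━━━━━━
────────────┐er┃                             
it?         │  ┃                             


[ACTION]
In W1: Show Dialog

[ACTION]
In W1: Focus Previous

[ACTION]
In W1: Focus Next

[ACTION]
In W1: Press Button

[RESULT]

                           ┃ CheckboxTree    
                           ┠─────────────────
                           ┃>[-] app/        
                           ┃   [-] components
                           ┃     [-] docs/   
                           ┃       [ ] helper
                           ┃       [x] types.
━━━━━━━━━━━━━━━┓           ┃       [ ] worker
               ┃           ┃       [ ] server
───────────────┨           ┃       [x] router
ure processes l┃           ┃     [ ] setup.py
ng implements t┃           ┃   [x] database.c
ptimizes databa┃           ┗━━━━━━━━━━━━━━━━━
g analyzes user┃                             
               ┃                             
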